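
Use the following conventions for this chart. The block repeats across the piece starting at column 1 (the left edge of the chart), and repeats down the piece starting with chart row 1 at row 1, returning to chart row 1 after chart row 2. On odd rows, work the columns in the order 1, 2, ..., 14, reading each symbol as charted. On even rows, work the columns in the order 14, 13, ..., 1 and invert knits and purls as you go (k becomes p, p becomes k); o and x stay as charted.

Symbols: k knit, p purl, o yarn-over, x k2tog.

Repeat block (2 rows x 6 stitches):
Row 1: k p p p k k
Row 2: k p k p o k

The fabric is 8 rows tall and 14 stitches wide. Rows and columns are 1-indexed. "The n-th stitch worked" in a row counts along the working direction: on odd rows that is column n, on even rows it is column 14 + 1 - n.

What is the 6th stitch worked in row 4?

Row 4 uses chart row ((4-1) mod 2)+1 = 2. Row 4 is even, so WS.
Chart row 2 tiled across columns 1-14: k p k p o k k p k p o k k p
WS: work from column 14 back to column 1 (reverse the tiled row), swapping k<->p (o and x unchanged).
Row 4 as worked: k p p o k p k p p o k p k p
Stitch 6 in working order -> p

== STITCH ==
p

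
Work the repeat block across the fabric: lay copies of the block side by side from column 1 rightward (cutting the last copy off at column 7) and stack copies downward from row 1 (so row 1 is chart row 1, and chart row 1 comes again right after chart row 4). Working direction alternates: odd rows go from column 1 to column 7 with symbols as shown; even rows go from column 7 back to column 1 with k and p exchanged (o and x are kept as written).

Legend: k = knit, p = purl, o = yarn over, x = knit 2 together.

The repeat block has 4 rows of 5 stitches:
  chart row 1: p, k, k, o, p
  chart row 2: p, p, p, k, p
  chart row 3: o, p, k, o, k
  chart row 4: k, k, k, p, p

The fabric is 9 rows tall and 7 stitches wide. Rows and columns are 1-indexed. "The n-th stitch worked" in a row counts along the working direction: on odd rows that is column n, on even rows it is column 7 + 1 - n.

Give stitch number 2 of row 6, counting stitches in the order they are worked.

Result:
k

Derivation:
For row 6: chart row = ((6-1) mod 4) + 1 = 2; this is a WS (even) row.
Chart row 2 tiled across columns 1-7: p p p k p p p
Wrong side: read the tiled row from column 7 down to 1 and exchange k with p (leave o, x).
Row 6 as worked: k k k p k k k
The 2nd stitch worked is k.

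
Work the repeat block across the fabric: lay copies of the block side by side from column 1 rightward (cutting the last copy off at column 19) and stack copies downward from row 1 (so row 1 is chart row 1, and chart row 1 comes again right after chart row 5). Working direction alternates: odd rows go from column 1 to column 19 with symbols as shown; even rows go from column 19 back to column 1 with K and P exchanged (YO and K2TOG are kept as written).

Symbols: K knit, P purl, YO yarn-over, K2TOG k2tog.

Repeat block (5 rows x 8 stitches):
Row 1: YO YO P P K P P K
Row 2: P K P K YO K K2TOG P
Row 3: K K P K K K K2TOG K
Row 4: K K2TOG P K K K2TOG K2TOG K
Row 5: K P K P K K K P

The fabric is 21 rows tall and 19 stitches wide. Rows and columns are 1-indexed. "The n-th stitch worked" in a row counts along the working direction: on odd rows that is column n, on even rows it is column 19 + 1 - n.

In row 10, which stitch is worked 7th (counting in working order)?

== STITCH ==
P

Derivation:
For row 10: chart row = ((10-1) mod 5) + 1 = 5; this is a WS (even) row.
Chart row 5 tiled across columns 1-19: K P K P K K K P K P K P K K K P K P K
WS row: flip the tiled sequence (start at column 19) and apply K<->P; YO and K2TOG stay.
Row 10 as worked: P K P K P P P K P K P K P P P K P K P
Stitch 7 in working order -> P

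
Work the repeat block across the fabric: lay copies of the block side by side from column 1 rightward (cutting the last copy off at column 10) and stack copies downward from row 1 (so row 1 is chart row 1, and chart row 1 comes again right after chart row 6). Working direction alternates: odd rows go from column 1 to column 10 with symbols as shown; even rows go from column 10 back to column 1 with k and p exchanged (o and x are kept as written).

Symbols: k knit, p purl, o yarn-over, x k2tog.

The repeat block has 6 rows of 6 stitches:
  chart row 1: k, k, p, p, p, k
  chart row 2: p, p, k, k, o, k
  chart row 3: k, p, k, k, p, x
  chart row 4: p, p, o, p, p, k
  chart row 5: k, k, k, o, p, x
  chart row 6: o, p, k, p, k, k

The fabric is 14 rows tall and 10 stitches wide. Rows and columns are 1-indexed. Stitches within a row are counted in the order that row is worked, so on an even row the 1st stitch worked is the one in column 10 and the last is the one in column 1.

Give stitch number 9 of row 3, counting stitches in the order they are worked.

Result:
k

Derivation:
Row 3: (3-1) mod 6 = 2, so use chart row 3. Odd row -> RS.
Chart row 3 tiled across columns 1-10: k p k k p x k p k k
RS row: no reversal, no swap; stitch n worked = column n.
Counting 9 along the worked row gives k.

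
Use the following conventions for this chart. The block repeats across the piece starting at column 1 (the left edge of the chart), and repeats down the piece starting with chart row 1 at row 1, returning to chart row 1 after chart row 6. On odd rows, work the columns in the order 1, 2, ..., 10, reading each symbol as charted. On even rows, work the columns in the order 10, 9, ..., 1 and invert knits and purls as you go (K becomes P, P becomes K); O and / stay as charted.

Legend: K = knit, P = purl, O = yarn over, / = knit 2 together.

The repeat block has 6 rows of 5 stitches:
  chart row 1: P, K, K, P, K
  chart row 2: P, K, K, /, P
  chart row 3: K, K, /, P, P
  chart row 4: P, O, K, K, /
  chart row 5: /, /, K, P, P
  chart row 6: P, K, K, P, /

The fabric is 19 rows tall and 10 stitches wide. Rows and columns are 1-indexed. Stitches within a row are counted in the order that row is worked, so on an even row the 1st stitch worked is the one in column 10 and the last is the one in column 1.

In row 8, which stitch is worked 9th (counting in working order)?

Row 8 uses chart row ((8-1) mod 6)+1 = 2. Row 8 is even, so WS.
Chart row 2 tiled across columns 1-10: P K K / P P K K / P
WS: work from column 10 back to column 1 (reverse the tiled row), swapping K<->P (O and / unchanged).
Row 8 as worked: K / P P K K / P P K
Counting 9 along the worked row gives P.

== STITCH ==
P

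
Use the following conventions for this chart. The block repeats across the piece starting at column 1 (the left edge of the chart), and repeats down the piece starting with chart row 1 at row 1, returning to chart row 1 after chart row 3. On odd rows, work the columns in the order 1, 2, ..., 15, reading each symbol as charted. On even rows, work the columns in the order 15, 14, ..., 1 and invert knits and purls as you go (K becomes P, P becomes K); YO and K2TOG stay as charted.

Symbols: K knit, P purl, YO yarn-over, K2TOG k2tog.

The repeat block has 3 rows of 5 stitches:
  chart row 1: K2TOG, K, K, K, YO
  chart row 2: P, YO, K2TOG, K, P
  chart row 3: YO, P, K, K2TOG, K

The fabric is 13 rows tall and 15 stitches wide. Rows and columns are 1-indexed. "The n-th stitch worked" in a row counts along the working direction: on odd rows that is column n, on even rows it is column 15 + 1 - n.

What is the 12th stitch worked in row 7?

Row 7 uses chart row ((7-1) mod 3)+1 = 1. Row 7 is odd, so RS.
Chart row 1 tiled across columns 1-15: K2TOG K K K YO K2TOG K K K YO K2TOG K K K YO
RS: work column 1 to column 15, symbols as charted — the tiled row is the row as worked.
Counting 12 along the worked row gives K.

Stitch:
K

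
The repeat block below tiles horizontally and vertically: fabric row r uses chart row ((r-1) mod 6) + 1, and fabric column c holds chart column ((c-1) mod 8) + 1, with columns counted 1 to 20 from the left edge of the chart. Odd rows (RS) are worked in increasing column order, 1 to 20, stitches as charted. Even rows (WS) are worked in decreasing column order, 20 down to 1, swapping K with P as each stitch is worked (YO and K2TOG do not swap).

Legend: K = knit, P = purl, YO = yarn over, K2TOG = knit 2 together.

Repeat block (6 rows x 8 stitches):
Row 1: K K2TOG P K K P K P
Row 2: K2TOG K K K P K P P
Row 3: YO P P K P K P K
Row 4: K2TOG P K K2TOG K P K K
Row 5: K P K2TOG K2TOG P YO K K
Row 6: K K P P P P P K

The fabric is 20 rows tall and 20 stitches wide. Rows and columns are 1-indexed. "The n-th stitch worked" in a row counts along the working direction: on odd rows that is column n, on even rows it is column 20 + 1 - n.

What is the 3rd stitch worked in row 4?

== STITCH ==
K

Derivation:
Row 4 uses chart row ((4-1) mod 6)+1 = 4. Row 4 is even, so WS.
Chart row 4 tiled across columns 1-20: K2TOG P K K2TOG K P K K K2TOG P K K2TOG K P K K K2TOG P K K2TOG
WS row: flip the tiled sequence (start at column 20) and apply K<->P; YO and K2TOG stay.
Row 4 as worked: K2TOG P K K2TOG P P K P K2TOG P K K2TOG P P K P K2TOG P K K2TOG
Stitch 3 in working order -> K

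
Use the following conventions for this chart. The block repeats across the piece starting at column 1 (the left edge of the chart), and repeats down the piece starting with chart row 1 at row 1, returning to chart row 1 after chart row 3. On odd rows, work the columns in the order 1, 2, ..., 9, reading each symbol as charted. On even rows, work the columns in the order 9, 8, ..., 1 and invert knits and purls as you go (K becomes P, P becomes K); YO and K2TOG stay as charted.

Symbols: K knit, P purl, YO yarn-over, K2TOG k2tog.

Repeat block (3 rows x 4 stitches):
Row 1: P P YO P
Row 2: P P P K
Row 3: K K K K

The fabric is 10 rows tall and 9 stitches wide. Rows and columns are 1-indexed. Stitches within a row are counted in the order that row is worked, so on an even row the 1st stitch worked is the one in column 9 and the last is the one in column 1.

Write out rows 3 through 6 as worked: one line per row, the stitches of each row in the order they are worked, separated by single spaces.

== ROWS AS WORKED ==
K K K K K K K K K
K K YO K K K YO K K
P P P K P P P K P
P P P P P P P P P

Derivation:
Row 3: chart row 3, RS - tile across columns 1-9 and work as-is.
Row 4: chart row 1, WS - tiled (columns 1-9): P P YO P P P YO P P; work from column 9 back to 1 with K<->P swapped.
Row 5: chart row 2, RS - tile across columns 1-9 and work as-is.
Row 6: chart row 3, WS - tiled (columns 1-9): K K K K K K K K K; work from column 9 back to 1 with K<->P swapped.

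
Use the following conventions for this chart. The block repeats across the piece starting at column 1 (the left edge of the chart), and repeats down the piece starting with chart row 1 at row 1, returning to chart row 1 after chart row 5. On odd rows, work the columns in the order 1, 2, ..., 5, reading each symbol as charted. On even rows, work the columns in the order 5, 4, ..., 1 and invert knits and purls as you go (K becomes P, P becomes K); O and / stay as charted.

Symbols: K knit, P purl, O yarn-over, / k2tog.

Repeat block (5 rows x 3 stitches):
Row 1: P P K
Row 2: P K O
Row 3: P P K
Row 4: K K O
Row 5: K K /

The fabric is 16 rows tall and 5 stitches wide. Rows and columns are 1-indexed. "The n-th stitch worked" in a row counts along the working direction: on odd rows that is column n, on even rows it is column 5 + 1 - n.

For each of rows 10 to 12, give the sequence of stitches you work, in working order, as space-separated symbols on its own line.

Row 10: chart row 5, WS - tiled (columns 1-5): K K / K K; work from column 5 back to 1 with K<->P swapped.
Row 11: chart row 1, RS - tile across columns 1-5 and work as-is.
Row 12: chart row 2, WS - tiled (columns 1-5): P K O P K; work from column 5 back to 1 with K<->P swapped.

Result:
P P / P P
P P K P P
P K O P K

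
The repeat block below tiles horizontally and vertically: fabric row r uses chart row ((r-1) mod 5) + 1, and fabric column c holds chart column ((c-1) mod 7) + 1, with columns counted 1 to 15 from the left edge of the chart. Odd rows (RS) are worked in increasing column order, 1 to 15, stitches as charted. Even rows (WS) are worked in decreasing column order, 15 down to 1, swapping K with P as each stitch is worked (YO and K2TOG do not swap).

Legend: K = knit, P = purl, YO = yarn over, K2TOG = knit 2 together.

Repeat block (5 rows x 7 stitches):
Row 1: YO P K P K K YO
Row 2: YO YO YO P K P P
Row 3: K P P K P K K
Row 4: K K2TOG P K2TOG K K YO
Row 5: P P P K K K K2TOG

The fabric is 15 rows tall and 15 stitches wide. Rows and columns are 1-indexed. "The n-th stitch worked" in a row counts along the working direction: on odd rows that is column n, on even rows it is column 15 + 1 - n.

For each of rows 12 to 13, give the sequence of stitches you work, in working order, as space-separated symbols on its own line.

Row 12: chart row 2, WS - tiled (columns 1-15): YO YO YO P K P P YO YO YO P K P P YO; work from column 15 back to 1 with K<->P swapped.
Row 13: chart row 3, RS - tile across columns 1-15 and work as-is.

== ROWS AS WORKED ==
YO K K P K YO YO YO K K P K YO YO YO
K P P K P K K K P P K P K K K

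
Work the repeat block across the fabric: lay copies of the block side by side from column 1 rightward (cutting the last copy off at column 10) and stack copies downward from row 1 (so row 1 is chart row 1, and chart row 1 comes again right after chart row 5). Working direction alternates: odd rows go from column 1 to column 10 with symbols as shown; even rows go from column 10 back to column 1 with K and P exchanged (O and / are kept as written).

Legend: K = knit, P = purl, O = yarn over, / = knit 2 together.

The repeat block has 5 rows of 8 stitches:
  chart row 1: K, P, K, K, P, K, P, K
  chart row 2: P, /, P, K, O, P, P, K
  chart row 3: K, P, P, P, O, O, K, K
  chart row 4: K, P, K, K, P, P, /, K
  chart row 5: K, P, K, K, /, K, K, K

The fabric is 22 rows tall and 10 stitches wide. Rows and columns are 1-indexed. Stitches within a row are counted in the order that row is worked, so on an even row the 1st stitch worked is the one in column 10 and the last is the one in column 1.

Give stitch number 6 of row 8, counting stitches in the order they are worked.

Stitch:
O

Derivation:
Row 8: (8-1) mod 5 = 2, so use chart row 3. Even row -> WS.
Chart row 3 tiled across columns 1-10: K P P P O O K K K P
WS row: flip the tiled sequence (start at column 10) and apply K<->P; O and / stay.
Row 8 as worked: K P P P O O K K K P
Counting 6 along the worked row gives O.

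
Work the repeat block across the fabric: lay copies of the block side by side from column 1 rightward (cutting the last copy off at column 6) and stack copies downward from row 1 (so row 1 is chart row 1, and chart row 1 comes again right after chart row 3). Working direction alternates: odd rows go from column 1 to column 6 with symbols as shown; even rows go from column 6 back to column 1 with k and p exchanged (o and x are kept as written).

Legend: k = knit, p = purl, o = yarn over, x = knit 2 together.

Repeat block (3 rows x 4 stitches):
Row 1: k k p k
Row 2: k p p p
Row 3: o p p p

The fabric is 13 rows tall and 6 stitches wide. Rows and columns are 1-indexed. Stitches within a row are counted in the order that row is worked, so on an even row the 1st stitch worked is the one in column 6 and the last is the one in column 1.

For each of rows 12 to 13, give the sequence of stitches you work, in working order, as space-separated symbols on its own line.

Result:
k o k k k o
k k p k k k

Derivation:
Row 12: chart row 3, WS - tiled (columns 1-6): o p p p o p; work from column 6 back to 1 with k<->p swapped.
Row 13: chart row 1, RS - tile across columns 1-6 and work as-is.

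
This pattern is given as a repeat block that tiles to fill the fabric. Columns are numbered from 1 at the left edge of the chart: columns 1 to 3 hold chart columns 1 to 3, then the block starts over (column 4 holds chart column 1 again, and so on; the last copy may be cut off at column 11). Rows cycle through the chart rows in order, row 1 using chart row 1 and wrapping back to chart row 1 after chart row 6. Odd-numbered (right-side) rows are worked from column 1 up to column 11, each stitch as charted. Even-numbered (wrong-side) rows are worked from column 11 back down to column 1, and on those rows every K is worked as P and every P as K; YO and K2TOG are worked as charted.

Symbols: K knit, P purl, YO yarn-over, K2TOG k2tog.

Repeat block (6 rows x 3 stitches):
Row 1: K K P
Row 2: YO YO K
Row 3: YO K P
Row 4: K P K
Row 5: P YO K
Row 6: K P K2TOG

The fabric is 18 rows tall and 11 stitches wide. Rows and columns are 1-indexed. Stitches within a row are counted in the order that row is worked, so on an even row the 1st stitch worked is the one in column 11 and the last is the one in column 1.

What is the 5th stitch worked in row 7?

Row 7 uses chart row ((7-1) mod 6)+1 = 1. Row 7 is odd, so RS.
Chart row 1 tiled across columns 1-11: K K P K K P K K P K K
RS row: no reversal, no swap; stitch n worked = column n.
The 5th stitch worked is K.

Stitch:
K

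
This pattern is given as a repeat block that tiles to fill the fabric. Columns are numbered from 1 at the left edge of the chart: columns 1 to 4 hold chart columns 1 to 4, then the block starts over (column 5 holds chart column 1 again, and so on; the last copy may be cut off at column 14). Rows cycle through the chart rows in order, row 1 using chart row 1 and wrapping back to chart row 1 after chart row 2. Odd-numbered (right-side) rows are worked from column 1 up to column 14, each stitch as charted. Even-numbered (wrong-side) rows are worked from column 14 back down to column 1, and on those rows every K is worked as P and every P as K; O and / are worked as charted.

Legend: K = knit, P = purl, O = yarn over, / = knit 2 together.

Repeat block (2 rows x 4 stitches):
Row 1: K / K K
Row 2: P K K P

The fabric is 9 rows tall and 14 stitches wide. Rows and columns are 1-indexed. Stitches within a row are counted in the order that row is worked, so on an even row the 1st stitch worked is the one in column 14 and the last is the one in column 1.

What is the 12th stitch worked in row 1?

Result:
K

Derivation:
Row 1: (1-1) mod 2 = 0, so use chart row 1. Odd row -> RS.
Chart row 1 tiled across columns 1-14: K / K K K / K K K / K K K /
Right side: take the tiled row as-is (worked left to right from column 1).
The 12th stitch worked is K.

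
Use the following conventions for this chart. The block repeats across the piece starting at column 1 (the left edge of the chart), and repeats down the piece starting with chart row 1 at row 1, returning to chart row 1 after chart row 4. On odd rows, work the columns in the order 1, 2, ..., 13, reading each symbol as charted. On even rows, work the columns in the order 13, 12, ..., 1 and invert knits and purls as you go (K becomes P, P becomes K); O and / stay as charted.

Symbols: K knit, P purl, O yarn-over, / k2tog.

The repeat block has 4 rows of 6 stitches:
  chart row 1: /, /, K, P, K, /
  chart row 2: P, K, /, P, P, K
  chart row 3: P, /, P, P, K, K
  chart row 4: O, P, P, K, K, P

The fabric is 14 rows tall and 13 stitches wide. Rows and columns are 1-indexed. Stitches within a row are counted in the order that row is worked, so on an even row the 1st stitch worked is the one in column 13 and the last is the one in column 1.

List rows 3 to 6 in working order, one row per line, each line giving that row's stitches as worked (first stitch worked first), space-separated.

Row 3: chart row 3, RS - tile across columns 1-13 and work as-is.
Row 4: chart row 4, WS - tiled (columns 1-13): O P P K K P O P P K K P O; work from column 13 back to 1 with K<->P swapped.
Row 5: chart row 1, RS - tile across columns 1-13 and work as-is.
Row 6: chart row 2, WS - tiled (columns 1-13): P K / P P K P K / P P K P; work from column 13 back to 1 with K<->P swapped.

== ROWS AS WORKED ==
P / P P K K P / P P K K P
O K P P K K O K P P K K O
/ / K P K / / / K P K / /
K P K K / P K P K K / P K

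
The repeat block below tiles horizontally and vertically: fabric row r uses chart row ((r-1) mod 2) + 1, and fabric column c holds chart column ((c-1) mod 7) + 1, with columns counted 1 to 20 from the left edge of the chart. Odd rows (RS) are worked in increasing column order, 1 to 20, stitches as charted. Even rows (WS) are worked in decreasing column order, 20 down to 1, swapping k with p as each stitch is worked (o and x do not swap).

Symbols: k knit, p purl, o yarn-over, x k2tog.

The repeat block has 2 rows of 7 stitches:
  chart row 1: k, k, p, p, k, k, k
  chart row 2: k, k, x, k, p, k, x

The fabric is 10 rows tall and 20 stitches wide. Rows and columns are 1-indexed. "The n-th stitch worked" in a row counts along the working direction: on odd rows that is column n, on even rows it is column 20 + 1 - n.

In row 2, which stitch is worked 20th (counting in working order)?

Row 2: (2-1) mod 2 = 1, so use chart row 2. Even row -> WS.
Chart row 2 tiled across columns 1-20: k k x k p k x k k x k p k x k k x k p k
WS row: flip the tiled sequence (start at column 20) and apply k<->p; o and x stay.
Row 2 as worked: p k p x p p x p k p x p p x p k p x p p
Stitch 20 in working order -> p

== STITCH ==
p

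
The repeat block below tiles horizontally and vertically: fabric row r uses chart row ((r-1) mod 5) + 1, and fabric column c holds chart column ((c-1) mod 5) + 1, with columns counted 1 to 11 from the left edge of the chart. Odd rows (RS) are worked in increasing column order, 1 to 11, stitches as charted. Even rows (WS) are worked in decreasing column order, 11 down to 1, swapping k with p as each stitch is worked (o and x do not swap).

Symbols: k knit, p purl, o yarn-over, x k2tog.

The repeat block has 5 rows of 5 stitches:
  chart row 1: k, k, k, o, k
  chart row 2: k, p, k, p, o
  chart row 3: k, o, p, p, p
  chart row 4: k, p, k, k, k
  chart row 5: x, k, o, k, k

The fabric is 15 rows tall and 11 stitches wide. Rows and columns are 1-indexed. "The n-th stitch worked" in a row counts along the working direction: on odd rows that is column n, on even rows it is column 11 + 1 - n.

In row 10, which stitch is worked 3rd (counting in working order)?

== STITCH ==
p

Derivation:
For row 10: chart row = ((10-1) mod 5) + 1 = 5; this is a WS (even) row.
Chart row 5 tiled across columns 1-11: x k o k k x k o k k x
WS row: flip the tiled sequence (start at column 11) and apply k<->p; o and x stay.
Row 10 as worked: x p p o p x p p o p x
Stitch 3 in working order -> p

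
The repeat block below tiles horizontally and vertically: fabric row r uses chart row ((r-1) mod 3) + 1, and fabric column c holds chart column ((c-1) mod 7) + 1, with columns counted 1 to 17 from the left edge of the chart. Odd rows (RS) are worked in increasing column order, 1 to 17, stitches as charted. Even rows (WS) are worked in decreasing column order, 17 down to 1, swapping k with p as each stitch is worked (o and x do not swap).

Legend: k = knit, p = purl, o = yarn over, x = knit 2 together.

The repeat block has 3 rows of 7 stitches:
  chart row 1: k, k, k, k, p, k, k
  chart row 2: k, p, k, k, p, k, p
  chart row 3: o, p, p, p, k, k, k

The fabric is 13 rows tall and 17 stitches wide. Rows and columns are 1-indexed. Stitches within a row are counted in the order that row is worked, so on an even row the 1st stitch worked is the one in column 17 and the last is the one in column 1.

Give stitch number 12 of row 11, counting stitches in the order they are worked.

Row 11: (11-1) mod 3 = 1, so use chart row 2. Odd row -> RS.
Chart row 2 tiled across columns 1-17: k p k k p k p k p k k p k p k p k
Right side: take the tiled row as-is (worked left to right from column 1).
The 12th stitch worked is p.

Result:
p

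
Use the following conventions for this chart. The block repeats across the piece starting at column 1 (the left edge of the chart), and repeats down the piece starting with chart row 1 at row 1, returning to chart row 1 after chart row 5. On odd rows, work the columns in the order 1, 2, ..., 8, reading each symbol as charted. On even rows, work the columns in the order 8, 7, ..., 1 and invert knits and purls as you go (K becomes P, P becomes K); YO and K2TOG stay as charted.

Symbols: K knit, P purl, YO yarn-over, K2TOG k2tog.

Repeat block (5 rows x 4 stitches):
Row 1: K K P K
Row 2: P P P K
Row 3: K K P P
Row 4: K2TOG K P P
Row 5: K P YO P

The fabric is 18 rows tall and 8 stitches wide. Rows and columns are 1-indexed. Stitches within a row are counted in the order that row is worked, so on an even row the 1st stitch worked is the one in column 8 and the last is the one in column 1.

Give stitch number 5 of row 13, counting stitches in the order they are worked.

Result:
K

Derivation:
Row 13: (13-1) mod 5 = 2, so use chart row 3. Odd row -> RS.
Chart row 3 tiled across columns 1-8: K K P P K K P P
RS: work column 1 to column 8, symbols as charted — the tiled row is the row as worked.
The 5th stitch worked is K.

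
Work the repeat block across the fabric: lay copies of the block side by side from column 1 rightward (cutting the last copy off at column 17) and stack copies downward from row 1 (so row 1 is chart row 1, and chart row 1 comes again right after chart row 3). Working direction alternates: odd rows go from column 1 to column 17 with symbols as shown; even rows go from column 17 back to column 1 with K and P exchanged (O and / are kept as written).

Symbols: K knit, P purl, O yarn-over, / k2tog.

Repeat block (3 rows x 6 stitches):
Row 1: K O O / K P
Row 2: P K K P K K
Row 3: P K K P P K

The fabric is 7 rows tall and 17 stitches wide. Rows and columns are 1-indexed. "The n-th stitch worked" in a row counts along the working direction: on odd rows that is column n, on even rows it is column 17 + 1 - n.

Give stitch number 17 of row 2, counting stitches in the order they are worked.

Row 2: (2-1) mod 3 = 1, so use chart row 2. Even row -> WS.
Chart row 2 tiled across columns 1-17: P K K P K K P K K P K K P K K P K
WS: work from column 17 back to column 1 (reverse the tiled row), swapping K<->P (O and / unchanged).
Row 2 as worked: P K P P K P P K P P K P P K P P K
The 17th stitch worked is K.

Stitch:
K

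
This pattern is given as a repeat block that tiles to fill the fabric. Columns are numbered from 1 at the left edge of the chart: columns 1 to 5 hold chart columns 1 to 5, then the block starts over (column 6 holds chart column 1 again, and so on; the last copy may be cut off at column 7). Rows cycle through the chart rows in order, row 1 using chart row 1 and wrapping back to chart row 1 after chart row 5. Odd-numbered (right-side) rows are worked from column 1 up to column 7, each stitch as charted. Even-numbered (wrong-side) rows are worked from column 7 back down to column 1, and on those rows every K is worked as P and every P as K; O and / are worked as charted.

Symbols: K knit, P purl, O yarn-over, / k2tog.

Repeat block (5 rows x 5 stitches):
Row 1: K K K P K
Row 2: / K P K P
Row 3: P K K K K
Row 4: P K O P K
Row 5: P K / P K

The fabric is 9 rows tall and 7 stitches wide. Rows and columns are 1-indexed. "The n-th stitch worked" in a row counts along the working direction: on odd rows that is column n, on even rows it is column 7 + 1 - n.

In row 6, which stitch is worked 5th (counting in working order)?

Result:
P

Derivation:
Row 6: (6-1) mod 5 = 0, so use chart row 1. Even row -> WS.
Chart row 1 tiled across columns 1-7: K K K P K K K
Wrong side: read the tiled row from column 7 down to 1 and exchange K with P (leave O, /).
Row 6 as worked: P P P K P P P
The 5th stitch worked is P.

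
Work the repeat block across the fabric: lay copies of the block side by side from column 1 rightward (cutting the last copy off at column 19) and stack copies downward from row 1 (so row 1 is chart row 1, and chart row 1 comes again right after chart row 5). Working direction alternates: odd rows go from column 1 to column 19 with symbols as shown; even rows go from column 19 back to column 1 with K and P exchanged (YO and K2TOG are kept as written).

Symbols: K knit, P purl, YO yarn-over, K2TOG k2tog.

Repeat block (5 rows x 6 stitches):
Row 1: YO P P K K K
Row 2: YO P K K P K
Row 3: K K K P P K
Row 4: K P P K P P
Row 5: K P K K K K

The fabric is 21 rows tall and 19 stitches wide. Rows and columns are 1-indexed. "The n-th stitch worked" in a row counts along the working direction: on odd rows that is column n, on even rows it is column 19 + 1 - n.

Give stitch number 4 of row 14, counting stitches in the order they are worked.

For row 14: chart row = ((14-1) mod 5) + 1 = 4; this is a WS (even) row.
Chart row 4 tiled across columns 1-19: K P P K P P K P P K P P K P P K P P K
WS row: flip the tiled sequence (start at column 19) and apply K<->P; YO and K2TOG stay.
Row 14 as worked: P K K P K K P K K P K K P K K P K K P
Counting 4 along the worked row gives P.

Result:
P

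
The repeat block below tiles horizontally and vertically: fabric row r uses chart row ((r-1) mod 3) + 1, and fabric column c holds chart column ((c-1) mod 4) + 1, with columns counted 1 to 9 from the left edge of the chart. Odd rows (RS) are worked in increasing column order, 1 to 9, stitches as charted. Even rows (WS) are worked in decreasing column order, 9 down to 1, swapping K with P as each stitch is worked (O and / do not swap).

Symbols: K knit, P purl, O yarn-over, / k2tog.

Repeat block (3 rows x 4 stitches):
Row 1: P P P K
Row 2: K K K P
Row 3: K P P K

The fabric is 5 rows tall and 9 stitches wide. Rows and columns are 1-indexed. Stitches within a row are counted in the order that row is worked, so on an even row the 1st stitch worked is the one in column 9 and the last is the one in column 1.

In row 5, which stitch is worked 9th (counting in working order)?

Result:
K

Derivation:
Row 5: (5-1) mod 3 = 1, so use chart row 2. Odd row -> RS.
Chart row 2 tiled across columns 1-9: K K K P K K K P K
Right side: take the tiled row as-is (worked left to right from column 1).
The 9th stitch worked is K.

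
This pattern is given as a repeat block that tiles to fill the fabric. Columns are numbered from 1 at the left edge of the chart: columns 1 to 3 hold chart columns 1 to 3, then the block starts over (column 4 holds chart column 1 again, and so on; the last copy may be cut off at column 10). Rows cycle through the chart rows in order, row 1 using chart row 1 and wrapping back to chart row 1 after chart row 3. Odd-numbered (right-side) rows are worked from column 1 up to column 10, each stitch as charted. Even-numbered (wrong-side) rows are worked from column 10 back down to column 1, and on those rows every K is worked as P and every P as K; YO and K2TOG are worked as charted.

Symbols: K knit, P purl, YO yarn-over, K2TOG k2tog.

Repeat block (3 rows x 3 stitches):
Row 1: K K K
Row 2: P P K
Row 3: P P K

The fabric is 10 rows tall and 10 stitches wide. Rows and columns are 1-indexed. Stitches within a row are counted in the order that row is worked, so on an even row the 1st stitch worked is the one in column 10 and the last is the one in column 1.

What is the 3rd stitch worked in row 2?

Stitch:
K

Derivation:
Row 2: (2-1) mod 3 = 1, so use chart row 2. Even row -> WS.
Chart row 2 tiled across columns 1-10: P P K P P K P P K P
WS: work from column 10 back to column 1 (reverse the tiled row), swapping K<->P (YO and K2TOG unchanged).
Row 2 as worked: K P K K P K K P K K
Stitch 3 in working order -> K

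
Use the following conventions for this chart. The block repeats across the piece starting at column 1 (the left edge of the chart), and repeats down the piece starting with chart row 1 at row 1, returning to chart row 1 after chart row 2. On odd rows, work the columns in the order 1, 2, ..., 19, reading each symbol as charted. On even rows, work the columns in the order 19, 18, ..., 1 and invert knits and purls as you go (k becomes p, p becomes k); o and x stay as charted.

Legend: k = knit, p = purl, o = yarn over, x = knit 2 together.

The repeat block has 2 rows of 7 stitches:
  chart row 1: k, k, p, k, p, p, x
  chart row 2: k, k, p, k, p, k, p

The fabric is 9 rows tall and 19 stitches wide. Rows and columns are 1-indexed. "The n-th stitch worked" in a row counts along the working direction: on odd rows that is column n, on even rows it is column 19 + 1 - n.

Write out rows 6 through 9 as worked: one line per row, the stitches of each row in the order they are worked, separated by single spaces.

Row 6: chart row 2, WS - tiled (columns 1-19): k k p k p k p k k p k p k p k k p k p; work from column 19 back to 1 with k<->p swapped.
Row 7: chart row 1, RS - tile across columns 1-19 and work as-is.
Row 8: chart row 2, WS - tiled (columns 1-19): k k p k p k p k k p k p k p k k p k p; work from column 19 back to 1 with k<->p swapped.
Row 9: chart row 1, RS - tile across columns 1-19 and work as-is.

== ROWS AS WORKED ==
k p k p p k p k p k p p k p k p k p p
k k p k p p x k k p k p p x k k p k p
k p k p p k p k p k p p k p k p k p p
k k p k p p x k k p k p p x k k p k p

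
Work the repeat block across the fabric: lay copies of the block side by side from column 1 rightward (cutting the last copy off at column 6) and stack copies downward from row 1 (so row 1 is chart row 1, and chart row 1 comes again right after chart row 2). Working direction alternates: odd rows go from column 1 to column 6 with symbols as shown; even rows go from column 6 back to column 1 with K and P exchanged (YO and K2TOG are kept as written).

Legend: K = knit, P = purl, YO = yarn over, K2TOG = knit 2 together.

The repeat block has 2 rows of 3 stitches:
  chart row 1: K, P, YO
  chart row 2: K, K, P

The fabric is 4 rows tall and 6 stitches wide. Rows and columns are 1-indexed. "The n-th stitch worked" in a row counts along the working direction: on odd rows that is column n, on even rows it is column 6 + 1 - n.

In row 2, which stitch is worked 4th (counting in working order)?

For row 2: chart row = ((2-1) mod 2) + 1 = 2; this is a WS (even) row.
Chart row 2 tiled across columns 1-6: K K P K K P
WS row: flip the tiled sequence (start at column 6) and apply K<->P; YO and K2TOG stay.
Row 2 as worked: K P P K P P
Counting 4 along the worked row gives K.

Stitch:
K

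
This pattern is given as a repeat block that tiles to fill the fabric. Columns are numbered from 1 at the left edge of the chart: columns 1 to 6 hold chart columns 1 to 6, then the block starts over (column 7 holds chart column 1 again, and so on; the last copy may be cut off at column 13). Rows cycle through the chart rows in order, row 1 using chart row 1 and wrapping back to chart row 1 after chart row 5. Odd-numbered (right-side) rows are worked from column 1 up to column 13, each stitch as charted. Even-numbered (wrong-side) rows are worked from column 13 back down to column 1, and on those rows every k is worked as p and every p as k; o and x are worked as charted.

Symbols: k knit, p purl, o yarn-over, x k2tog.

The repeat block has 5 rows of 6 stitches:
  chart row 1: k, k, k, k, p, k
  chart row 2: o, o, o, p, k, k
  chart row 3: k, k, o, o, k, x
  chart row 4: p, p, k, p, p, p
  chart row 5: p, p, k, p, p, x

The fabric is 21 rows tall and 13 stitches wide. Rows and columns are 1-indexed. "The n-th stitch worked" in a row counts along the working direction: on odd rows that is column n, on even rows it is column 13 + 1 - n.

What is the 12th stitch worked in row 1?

== STITCH ==
k

Derivation:
Row 1: (1-1) mod 5 = 0, so use chart row 1. Odd row -> RS.
Chart row 1 tiled across columns 1-13: k k k k p k k k k k p k k
Right side: take the tiled row as-is (worked left to right from column 1).
The 12th stitch worked is k.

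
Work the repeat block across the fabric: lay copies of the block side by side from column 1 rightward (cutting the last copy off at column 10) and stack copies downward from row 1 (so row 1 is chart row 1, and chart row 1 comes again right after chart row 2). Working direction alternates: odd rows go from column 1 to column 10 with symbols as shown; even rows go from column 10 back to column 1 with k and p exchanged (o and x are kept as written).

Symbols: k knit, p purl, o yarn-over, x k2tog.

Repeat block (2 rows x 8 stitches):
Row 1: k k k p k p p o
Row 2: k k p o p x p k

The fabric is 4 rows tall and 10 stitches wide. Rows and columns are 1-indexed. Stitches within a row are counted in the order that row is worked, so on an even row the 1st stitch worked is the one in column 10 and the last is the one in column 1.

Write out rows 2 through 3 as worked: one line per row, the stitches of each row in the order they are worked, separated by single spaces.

Row 2: chart row 2, WS - tiled (columns 1-10): k k p o p x p k k k; work from column 10 back to 1 with k<->p swapped.
Row 3: chart row 1, RS - tile across columns 1-10 and work as-is.

Result:
p p p k x k o k p p
k k k p k p p o k k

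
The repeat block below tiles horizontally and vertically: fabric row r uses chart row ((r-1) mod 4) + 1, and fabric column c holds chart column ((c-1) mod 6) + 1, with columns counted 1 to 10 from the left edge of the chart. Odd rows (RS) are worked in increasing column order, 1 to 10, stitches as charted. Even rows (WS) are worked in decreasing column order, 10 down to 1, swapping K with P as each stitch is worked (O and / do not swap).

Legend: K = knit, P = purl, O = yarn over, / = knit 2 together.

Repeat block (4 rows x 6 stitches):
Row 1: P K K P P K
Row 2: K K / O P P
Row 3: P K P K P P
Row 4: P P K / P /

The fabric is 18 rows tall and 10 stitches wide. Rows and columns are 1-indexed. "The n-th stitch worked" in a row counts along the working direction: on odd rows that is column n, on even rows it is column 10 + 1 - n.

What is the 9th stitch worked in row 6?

Row 6: (6-1) mod 4 = 1, so use chart row 2. Even row -> WS.
Chart row 2 tiled across columns 1-10: K K / O P P K K / O
Wrong side: read the tiled row from column 10 down to 1 and exchange K with P (leave O, /).
Row 6 as worked: O / P P K K O / P P
The 9th stitch worked is P.

Result:
P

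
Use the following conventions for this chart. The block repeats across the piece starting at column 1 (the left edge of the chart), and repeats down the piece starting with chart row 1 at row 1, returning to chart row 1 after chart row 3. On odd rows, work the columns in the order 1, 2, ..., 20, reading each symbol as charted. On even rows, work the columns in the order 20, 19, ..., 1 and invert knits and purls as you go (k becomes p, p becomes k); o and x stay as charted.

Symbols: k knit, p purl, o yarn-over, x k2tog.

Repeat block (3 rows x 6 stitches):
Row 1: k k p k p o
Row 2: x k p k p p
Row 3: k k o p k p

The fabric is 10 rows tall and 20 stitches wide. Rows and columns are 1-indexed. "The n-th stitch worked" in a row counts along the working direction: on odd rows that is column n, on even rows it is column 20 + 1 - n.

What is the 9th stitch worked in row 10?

Row 10: (10-1) mod 3 = 0, so use chart row 1. Even row -> WS.
Chart row 1 tiled across columns 1-20: k k p k p o k k p k p o k k p k p o k k
WS row: flip the tiled sequence (start at column 20) and apply k<->p; o and x stay.
Row 10 as worked: p p o k p k p p o k p k p p o k p k p p
Stitch 9 in working order -> o

Stitch:
o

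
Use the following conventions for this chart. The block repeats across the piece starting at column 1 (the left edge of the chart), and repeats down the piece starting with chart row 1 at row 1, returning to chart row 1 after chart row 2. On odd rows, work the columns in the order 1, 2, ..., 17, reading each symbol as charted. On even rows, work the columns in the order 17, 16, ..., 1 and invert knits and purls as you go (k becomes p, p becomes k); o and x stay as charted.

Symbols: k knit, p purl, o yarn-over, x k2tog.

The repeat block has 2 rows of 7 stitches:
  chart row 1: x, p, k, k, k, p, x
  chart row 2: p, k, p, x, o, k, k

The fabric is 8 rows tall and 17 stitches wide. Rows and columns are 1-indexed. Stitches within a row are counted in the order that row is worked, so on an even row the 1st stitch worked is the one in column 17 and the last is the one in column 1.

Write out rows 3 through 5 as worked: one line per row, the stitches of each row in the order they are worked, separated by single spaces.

Result:
x p k k k p x x p k k k p x x p k
k p k p p o x k p k p p o x k p k
x p k k k p x x p k k k p x x p k

Derivation:
Row 3: chart row 1, RS - tile across columns 1-17 and work as-is.
Row 4: chart row 2, WS - tiled (columns 1-17): p k p x o k k p k p x o k k p k p; work from column 17 back to 1 with k<->p swapped.
Row 5: chart row 1, RS - tile across columns 1-17 and work as-is.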